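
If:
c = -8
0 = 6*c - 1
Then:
No Solution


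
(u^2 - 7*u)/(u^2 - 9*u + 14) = u/(u - 2)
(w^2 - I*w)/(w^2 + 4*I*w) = (w - I)/(w + 4*I)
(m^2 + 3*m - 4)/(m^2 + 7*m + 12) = (m - 1)/(m + 3)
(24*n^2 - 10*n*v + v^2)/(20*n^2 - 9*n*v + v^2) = (-6*n + v)/(-5*n + v)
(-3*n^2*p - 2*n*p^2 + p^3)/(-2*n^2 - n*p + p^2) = p*(-3*n + p)/(-2*n + p)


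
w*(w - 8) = w^2 - 8*w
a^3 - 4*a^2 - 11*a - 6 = (a - 6)*(a + 1)^2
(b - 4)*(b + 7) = b^2 + 3*b - 28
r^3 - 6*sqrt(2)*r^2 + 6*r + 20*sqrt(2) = (r - 5*sqrt(2))*(r - 2*sqrt(2))*(r + sqrt(2))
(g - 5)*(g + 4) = g^2 - g - 20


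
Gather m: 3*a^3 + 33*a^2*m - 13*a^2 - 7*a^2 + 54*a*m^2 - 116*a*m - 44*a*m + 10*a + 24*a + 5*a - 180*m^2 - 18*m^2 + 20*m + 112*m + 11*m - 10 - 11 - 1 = 3*a^3 - 20*a^2 + 39*a + m^2*(54*a - 198) + m*(33*a^2 - 160*a + 143) - 22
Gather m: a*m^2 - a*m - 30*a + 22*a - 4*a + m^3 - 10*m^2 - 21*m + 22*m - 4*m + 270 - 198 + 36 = -12*a + m^3 + m^2*(a - 10) + m*(-a - 3) + 108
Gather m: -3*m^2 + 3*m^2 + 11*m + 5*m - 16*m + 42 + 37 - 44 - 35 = 0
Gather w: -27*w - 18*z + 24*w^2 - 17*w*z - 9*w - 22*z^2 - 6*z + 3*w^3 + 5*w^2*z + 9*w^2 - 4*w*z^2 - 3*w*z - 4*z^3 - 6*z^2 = 3*w^3 + w^2*(5*z + 33) + w*(-4*z^2 - 20*z - 36) - 4*z^3 - 28*z^2 - 24*z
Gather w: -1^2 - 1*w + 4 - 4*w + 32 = 35 - 5*w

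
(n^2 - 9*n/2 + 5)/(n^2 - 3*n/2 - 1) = (2*n - 5)/(2*n + 1)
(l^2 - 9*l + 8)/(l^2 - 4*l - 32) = (l - 1)/(l + 4)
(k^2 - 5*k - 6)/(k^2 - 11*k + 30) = (k + 1)/(k - 5)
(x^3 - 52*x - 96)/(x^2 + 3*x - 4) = (x^3 - 52*x - 96)/(x^2 + 3*x - 4)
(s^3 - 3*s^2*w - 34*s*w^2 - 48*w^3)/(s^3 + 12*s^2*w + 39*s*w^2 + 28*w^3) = (s^3 - 3*s^2*w - 34*s*w^2 - 48*w^3)/(s^3 + 12*s^2*w + 39*s*w^2 + 28*w^3)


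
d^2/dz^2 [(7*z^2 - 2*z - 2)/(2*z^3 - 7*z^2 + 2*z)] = 4*(14*z^6 - 12*z^5 - 24*z^4 + 116*z^3 - 159*z^2 + 42*z - 4)/(z^3*(8*z^6 - 84*z^5 + 318*z^4 - 511*z^3 + 318*z^2 - 84*z + 8))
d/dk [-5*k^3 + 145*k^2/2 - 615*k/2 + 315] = -15*k^2 + 145*k - 615/2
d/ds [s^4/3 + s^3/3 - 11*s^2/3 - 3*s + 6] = 4*s^3/3 + s^2 - 22*s/3 - 3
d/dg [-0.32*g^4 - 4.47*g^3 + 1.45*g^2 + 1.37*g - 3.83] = -1.28*g^3 - 13.41*g^2 + 2.9*g + 1.37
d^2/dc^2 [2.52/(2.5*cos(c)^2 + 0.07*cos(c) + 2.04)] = (-63.0*(1 - cos(c)^2)^2 - 1.323*cos(c)^3 + 19.895652*cos(c)^2 + 3.005856*cos(c) + 37.320696)/(2.5*cos(c)^2 + 0.07*cos(c) + 2.04)^3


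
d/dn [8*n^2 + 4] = 16*n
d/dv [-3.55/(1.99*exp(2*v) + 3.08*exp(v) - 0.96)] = (14.129*exp(v) + 10.934)*exp(v)/(1.99*exp(2*v) + 3.08*exp(v) - 0.96)^2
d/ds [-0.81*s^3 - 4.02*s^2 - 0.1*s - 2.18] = -2.43*s^2 - 8.04*s - 0.1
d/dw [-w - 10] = -1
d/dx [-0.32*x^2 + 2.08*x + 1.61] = 2.08 - 0.64*x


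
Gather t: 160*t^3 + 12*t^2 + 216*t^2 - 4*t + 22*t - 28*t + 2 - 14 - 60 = 160*t^3 + 228*t^2 - 10*t - 72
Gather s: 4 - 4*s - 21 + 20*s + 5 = 16*s - 12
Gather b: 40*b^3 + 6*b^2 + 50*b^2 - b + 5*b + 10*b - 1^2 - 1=40*b^3 + 56*b^2 + 14*b - 2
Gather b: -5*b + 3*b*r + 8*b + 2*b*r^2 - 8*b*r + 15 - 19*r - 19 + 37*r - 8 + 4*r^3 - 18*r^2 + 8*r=b*(2*r^2 - 5*r + 3) + 4*r^3 - 18*r^2 + 26*r - 12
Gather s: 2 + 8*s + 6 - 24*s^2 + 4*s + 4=-24*s^2 + 12*s + 12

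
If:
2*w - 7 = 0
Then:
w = 7/2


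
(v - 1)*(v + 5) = v^2 + 4*v - 5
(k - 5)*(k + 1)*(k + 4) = k^3 - 21*k - 20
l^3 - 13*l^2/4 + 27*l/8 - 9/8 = (l - 3/2)*(l - 1)*(l - 3/4)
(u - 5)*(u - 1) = u^2 - 6*u + 5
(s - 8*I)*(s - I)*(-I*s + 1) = -I*s^3 - 8*s^2 - I*s - 8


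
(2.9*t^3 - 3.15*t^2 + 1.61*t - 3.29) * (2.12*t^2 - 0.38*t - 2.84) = 6.148*t^5 - 7.78*t^4 - 3.6258*t^3 + 1.3594*t^2 - 3.3222*t + 9.3436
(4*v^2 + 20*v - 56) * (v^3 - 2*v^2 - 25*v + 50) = 4*v^5 + 12*v^4 - 196*v^3 - 188*v^2 + 2400*v - 2800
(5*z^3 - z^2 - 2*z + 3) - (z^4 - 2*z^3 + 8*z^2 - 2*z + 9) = -z^4 + 7*z^3 - 9*z^2 - 6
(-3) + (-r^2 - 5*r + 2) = -r^2 - 5*r - 1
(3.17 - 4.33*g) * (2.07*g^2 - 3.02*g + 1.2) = -8.9631*g^3 + 19.6385*g^2 - 14.7694*g + 3.804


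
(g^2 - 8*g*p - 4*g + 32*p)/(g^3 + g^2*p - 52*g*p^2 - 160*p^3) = (g - 4)/(g^2 + 9*g*p + 20*p^2)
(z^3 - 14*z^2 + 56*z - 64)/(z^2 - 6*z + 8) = z - 8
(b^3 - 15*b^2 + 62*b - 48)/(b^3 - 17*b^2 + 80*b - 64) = (b - 6)/(b - 8)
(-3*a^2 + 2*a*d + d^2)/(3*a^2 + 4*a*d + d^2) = (-a + d)/(a + d)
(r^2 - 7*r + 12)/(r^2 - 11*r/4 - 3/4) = 4*(r - 4)/(4*r + 1)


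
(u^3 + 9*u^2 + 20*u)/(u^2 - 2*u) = (u^2 + 9*u + 20)/(u - 2)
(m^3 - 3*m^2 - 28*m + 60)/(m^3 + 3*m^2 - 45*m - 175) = (m^2 - 8*m + 12)/(m^2 - 2*m - 35)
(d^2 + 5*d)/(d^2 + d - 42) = d*(d + 5)/(d^2 + d - 42)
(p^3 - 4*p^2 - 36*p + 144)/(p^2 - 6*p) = p + 2 - 24/p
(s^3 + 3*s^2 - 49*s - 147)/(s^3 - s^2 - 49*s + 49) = (s + 3)/(s - 1)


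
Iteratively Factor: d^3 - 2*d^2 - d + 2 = (d + 1)*(d^2 - 3*d + 2) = (d - 1)*(d + 1)*(d - 2)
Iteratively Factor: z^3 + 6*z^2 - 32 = (z - 2)*(z^2 + 8*z + 16) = (z - 2)*(z + 4)*(z + 4)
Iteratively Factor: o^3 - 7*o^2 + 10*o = (o - 5)*(o^2 - 2*o) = o*(o - 5)*(o - 2)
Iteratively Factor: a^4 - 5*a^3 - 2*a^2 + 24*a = (a - 4)*(a^3 - a^2 - 6*a) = (a - 4)*(a + 2)*(a^2 - 3*a) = (a - 4)*(a - 3)*(a + 2)*(a)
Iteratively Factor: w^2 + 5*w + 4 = (w + 1)*(w + 4)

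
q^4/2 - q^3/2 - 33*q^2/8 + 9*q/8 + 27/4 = (q/2 + 1)*(q - 3)*(q - 3/2)*(q + 3/2)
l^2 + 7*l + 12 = (l + 3)*(l + 4)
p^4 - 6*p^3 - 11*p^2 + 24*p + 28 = (p - 7)*(p - 2)*(p + 1)*(p + 2)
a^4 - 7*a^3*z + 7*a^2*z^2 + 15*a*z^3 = a*(a - 5*z)*(a - 3*z)*(a + z)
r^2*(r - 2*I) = r^3 - 2*I*r^2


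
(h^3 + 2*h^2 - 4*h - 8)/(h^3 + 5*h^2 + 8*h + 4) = (h - 2)/(h + 1)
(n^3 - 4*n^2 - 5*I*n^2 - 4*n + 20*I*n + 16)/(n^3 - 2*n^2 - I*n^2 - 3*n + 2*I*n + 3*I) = (n^2 - 4*n*(1 + I) + 16*I)/(n^2 - 2*n - 3)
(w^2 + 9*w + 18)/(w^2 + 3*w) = (w + 6)/w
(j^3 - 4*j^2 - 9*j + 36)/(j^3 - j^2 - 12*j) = (j - 3)/j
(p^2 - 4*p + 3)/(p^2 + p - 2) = (p - 3)/(p + 2)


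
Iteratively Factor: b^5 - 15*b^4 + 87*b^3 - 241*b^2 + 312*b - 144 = (b - 4)*(b^4 - 11*b^3 + 43*b^2 - 69*b + 36) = (b - 4)^2*(b^3 - 7*b^2 + 15*b - 9) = (b - 4)^2*(b - 1)*(b^2 - 6*b + 9) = (b - 4)^2*(b - 3)*(b - 1)*(b - 3)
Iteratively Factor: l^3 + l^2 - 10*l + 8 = (l + 4)*(l^2 - 3*l + 2) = (l - 1)*(l + 4)*(l - 2)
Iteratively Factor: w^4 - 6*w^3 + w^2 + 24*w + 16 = (w + 1)*(w^3 - 7*w^2 + 8*w + 16) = (w - 4)*(w + 1)*(w^2 - 3*w - 4) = (w - 4)^2*(w + 1)*(w + 1)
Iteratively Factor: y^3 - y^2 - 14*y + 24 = (y - 2)*(y^2 + y - 12) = (y - 2)*(y + 4)*(y - 3)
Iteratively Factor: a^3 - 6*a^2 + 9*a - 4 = (a - 1)*(a^2 - 5*a + 4) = (a - 1)^2*(a - 4)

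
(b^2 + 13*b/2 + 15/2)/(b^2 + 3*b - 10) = (b + 3/2)/(b - 2)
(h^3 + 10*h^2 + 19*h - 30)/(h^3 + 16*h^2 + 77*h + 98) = (h^3 + 10*h^2 + 19*h - 30)/(h^3 + 16*h^2 + 77*h + 98)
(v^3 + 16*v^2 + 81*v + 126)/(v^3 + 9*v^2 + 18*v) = (v + 7)/v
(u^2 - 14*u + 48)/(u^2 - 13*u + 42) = (u - 8)/(u - 7)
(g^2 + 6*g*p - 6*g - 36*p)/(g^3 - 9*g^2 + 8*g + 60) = (g + 6*p)/(g^2 - 3*g - 10)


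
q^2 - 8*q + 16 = (q - 4)^2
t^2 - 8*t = t*(t - 8)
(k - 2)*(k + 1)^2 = k^3 - 3*k - 2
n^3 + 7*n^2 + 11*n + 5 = (n + 1)^2*(n + 5)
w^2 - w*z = w*(w - z)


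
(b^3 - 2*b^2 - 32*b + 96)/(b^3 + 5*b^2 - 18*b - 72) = (b - 4)/(b + 3)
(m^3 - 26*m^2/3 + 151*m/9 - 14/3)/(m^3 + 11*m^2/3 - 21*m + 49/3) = (m^2 - 19*m/3 + 2)/(m^2 + 6*m - 7)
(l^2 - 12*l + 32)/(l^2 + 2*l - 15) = (l^2 - 12*l + 32)/(l^2 + 2*l - 15)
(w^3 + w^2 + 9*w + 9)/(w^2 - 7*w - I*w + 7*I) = (w^3 + w^2 + 9*w + 9)/(w^2 - 7*w - I*w + 7*I)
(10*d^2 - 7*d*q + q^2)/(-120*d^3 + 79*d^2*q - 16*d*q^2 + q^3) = (-2*d + q)/(24*d^2 - 11*d*q + q^2)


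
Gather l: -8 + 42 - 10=24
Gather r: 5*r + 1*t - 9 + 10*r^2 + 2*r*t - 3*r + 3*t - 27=10*r^2 + r*(2*t + 2) + 4*t - 36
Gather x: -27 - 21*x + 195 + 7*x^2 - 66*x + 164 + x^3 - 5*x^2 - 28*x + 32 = x^3 + 2*x^2 - 115*x + 364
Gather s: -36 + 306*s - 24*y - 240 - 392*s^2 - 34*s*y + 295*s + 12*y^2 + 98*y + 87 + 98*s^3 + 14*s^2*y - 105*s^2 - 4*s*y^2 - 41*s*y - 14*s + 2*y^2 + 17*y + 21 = 98*s^3 + s^2*(14*y - 497) + s*(-4*y^2 - 75*y + 587) + 14*y^2 + 91*y - 168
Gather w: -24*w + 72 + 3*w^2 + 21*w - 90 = 3*w^2 - 3*w - 18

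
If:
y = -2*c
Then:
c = -y/2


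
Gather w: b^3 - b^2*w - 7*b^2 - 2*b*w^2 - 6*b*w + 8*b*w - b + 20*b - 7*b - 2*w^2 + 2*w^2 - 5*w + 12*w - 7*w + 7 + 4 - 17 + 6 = b^3 - 7*b^2 - 2*b*w^2 + 12*b + w*(-b^2 + 2*b)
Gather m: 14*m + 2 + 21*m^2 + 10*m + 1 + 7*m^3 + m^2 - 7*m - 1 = 7*m^3 + 22*m^2 + 17*m + 2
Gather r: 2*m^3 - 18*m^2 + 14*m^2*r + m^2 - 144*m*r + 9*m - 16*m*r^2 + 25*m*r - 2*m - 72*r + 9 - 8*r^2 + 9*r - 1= 2*m^3 - 17*m^2 + 7*m + r^2*(-16*m - 8) + r*(14*m^2 - 119*m - 63) + 8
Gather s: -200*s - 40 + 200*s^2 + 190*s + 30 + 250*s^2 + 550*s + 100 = 450*s^2 + 540*s + 90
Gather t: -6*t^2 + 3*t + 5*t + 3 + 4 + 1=-6*t^2 + 8*t + 8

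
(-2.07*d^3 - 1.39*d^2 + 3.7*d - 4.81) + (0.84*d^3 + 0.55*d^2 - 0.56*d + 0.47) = -1.23*d^3 - 0.84*d^2 + 3.14*d - 4.34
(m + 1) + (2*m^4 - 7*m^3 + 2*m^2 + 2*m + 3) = 2*m^4 - 7*m^3 + 2*m^2 + 3*m + 4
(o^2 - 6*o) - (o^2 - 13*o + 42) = 7*o - 42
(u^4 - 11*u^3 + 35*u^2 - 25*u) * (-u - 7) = -u^5 + 4*u^4 + 42*u^3 - 220*u^2 + 175*u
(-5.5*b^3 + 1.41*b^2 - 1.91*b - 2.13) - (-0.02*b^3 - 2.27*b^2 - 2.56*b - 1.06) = -5.48*b^3 + 3.68*b^2 + 0.65*b - 1.07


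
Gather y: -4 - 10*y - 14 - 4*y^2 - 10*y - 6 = -4*y^2 - 20*y - 24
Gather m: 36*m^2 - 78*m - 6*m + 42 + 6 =36*m^2 - 84*m + 48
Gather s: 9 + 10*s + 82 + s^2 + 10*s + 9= s^2 + 20*s + 100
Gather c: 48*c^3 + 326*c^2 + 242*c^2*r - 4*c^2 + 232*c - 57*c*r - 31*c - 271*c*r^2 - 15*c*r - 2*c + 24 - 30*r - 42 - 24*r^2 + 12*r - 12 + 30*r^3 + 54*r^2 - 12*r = 48*c^3 + c^2*(242*r + 322) + c*(-271*r^2 - 72*r + 199) + 30*r^3 + 30*r^2 - 30*r - 30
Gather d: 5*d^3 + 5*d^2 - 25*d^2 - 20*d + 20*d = 5*d^3 - 20*d^2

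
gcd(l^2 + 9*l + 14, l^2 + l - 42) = l + 7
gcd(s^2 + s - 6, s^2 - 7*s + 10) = s - 2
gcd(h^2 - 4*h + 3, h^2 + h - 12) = h - 3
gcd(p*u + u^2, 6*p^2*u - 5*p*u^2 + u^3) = u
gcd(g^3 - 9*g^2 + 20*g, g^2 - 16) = g - 4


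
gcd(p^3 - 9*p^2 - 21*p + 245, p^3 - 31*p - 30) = p + 5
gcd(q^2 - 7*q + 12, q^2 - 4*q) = q - 4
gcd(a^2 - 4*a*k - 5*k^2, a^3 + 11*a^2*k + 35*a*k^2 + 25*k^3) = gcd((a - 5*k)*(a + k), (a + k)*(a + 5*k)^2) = a + k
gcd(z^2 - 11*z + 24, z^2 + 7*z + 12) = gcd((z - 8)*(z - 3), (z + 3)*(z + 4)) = 1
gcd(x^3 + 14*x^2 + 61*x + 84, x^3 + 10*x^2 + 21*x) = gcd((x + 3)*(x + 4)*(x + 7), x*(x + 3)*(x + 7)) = x^2 + 10*x + 21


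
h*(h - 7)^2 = h^3 - 14*h^2 + 49*h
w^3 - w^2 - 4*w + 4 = (w - 2)*(w - 1)*(w + 2)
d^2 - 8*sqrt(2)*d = d*(d - 8*sqrt(2))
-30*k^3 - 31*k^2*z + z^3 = (-6*k + z)*(k + z)*(5*k + z)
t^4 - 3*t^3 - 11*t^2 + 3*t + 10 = (t - 5)*(t - 1)*(t + 1)*(t + 2)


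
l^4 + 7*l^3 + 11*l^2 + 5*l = l*(l + 1)^2*(l + 5)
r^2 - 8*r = r*(r - 8)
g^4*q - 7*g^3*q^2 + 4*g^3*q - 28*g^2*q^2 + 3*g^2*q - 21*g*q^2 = g*(g + 3)*(g - 7*q)*(g*q + q)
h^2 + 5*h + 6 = (h + 2)*(h + 3)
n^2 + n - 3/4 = (n - 1/2)*(n + 3/2)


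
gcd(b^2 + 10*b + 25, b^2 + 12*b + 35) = b + 5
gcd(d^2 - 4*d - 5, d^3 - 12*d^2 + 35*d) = d - 5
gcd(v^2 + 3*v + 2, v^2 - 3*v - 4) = v + 1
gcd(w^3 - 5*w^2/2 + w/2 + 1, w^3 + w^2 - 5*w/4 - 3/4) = w^2 - w/2 - 1/2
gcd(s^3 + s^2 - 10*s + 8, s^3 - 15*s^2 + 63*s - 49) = s - 1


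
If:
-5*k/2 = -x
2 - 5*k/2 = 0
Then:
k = 4/5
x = 2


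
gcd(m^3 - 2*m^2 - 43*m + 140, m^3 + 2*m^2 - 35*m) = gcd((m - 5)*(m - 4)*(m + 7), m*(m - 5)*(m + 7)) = m^2 + 2*m - 35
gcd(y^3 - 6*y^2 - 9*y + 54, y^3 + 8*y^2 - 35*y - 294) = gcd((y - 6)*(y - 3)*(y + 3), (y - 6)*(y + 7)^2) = y - 6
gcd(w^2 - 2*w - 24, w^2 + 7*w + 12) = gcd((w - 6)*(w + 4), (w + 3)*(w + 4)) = w + 4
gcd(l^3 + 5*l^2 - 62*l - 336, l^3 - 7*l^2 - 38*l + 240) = l^2 - 2*l - 48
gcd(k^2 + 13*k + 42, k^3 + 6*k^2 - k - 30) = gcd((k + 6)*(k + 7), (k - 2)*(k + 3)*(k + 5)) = 1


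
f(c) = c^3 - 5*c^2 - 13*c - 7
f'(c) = 3*c^2 - 10*c - 13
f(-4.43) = -134.47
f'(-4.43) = 90.17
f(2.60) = -57.02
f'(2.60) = -18.72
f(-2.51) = -21.68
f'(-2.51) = 31.00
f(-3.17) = -47.89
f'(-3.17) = 48.85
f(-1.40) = -1.34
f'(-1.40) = 6.88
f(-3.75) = -81.30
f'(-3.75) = 66.69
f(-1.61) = -3.20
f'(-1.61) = 10.88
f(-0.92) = -0.05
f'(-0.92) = -1.26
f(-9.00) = -1024.00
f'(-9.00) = 320.00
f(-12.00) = -2299.00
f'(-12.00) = 539.00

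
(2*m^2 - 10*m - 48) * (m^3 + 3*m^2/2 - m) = 2*m^5 - 7*m^4 - 65*m^3 - 62*m^2 + 48*m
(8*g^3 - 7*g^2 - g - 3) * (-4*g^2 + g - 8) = -32*g^5 + 36*g^4 - 67*g^3 + 67*g^2 + 5*g + 24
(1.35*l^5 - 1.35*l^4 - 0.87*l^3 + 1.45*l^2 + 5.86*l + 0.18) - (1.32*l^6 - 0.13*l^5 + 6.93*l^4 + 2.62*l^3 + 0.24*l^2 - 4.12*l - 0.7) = -1.32*l^6 + 1.48*l^5 - 8.28*l^4 - 3.49*l^3 + 1.21*l^2 + 9.98*l + 0.88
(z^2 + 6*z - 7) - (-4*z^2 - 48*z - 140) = 5*z^2 + 54*z + 133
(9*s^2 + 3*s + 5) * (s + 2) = 9*s^3 + 21*s^2 + 11*s + 10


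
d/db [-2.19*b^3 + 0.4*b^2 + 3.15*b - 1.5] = -6.57*b^2 + 0.8*b + 3.15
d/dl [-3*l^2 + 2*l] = 2 - 6*l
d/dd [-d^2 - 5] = -2*d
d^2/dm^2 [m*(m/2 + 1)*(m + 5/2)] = 3*m + 9/2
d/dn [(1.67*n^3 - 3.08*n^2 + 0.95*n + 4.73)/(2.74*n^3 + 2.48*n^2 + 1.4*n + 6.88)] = (12.5808*n^4 - 0.530000000000001*n^3 - 11.0798*n^2 - 65.8416*n - 0.0860000000000003)/(7.5076*n^6 + 13.5904*n^5 + 13.8224*n^4 + 44.6464*n^3 + 36.0848*n^2 + 19.264*n + 47.3344)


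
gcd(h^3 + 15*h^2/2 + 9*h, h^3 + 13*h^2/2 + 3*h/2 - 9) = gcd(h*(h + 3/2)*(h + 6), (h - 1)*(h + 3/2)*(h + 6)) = h^2 + 15*h/2 + 9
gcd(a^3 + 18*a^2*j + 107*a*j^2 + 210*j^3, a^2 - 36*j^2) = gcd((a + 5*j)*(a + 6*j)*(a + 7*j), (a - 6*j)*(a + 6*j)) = a + 6*j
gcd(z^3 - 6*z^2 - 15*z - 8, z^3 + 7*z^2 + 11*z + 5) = z^2 + 2*z + 1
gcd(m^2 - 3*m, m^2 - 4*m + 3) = m - 3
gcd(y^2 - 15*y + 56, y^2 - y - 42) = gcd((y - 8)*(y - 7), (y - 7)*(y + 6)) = y - 7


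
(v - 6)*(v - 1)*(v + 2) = v^3 - 5*v^2 - 8*v + 12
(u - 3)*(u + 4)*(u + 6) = u^3 + 7*u^2 - 6*u - 72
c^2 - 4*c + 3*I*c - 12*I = (c - 4)*(c + 3*I)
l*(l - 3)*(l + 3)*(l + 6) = l^4 + 6*l^3 - 9*l^2 - 54*l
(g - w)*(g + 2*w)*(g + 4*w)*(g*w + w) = g^4*w + 5*g^3*w^2 + g^3*w + 2*g^2*w^3 + 5*g^2*w^2 - 8*g*w^4 + 2*g*w^3 - 8*w^4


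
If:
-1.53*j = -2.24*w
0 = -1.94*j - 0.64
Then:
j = -0.33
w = -0.23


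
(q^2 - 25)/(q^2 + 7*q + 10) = (q - 5)/(q + 2)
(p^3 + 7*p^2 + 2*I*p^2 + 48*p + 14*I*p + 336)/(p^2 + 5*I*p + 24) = (p^2 + p*(7 - 6*I) - 42*I)/(p - 3*I)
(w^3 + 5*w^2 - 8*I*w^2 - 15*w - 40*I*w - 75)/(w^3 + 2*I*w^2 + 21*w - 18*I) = (w^2 + 5*w*(1 - I) - 25*I)/(w^2 + 5*I*w + 6)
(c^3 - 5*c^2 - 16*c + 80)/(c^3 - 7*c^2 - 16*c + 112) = (c - 5)/(c - 7)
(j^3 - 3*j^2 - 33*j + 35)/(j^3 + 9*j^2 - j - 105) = (j^2 - 8*j + 7)/(j^2 + 4*j - 21)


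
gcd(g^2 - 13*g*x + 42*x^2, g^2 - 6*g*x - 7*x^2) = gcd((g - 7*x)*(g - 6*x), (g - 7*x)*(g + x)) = -g + 7*x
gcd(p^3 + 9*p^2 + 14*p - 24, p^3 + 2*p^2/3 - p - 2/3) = p - 1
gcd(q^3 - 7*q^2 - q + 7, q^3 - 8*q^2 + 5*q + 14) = q^2 - 6*q - 7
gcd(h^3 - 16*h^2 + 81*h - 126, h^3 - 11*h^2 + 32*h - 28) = h - 7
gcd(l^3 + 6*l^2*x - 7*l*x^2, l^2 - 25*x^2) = 1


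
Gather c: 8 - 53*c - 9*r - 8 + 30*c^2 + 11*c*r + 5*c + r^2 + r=30*c^2 + c*(11*r - 48) + r^2 - 8*r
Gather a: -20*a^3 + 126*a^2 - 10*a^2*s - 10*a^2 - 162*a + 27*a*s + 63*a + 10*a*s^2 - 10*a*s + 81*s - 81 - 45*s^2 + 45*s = -20*a^3 + a^2*(116 - 10*s) + a*(10*s^2 + 17*s - 99) - 45*s^2 + 126*s - 81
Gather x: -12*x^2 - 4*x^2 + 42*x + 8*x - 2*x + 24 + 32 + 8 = -16*x^2 + 48*x + 64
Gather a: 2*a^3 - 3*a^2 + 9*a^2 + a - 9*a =2*a^3 + 6*a^2 - 8*a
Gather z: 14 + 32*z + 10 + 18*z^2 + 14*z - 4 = 18*z^2 + 46*z + 20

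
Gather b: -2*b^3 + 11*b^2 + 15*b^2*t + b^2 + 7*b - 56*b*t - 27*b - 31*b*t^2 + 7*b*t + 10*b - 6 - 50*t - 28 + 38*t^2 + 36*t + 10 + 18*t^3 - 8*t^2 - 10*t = -2*b^3 + b^2*(15*t + 12) + b*(-31*t^2 - 49*t - 10) + 18*t^3 + 30*t^2 - 24*t - 24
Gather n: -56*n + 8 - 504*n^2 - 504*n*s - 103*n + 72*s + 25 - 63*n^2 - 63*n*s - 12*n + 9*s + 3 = -567*n^2 + n*(-567*s - 171) + 81*s + 36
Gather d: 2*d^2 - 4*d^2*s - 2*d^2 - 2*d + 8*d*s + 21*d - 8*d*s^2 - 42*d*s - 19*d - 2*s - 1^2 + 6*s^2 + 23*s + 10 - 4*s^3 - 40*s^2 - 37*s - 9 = -4*d^2*s + d*(-8*s^2 - 34*s) - 4*s^3 - 34*s^2 - 16*s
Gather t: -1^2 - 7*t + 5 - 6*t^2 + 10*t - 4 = -6*t^2 + 3*t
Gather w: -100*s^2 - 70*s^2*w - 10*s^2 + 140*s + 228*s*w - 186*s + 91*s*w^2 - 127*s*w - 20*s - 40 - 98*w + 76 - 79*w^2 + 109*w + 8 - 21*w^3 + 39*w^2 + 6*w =-110*s^2 - 66*s - 21*w^3 + w^2*(91*s - 40) + w*(-70*s^2 + 101*s + 17) + 44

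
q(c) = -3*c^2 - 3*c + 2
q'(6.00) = -39.00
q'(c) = -6*c - 3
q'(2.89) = -20.34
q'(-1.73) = 7.38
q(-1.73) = -1.79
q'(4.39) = -29.34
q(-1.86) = -2.80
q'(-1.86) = 8.16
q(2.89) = -31.73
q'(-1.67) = 7.02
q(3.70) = -50.17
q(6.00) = -124.00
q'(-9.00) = 51.00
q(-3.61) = -26.27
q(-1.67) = -1.36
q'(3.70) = -25.20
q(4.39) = -68.99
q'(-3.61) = 18.66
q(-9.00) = -214.00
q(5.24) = -96.09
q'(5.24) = -34.44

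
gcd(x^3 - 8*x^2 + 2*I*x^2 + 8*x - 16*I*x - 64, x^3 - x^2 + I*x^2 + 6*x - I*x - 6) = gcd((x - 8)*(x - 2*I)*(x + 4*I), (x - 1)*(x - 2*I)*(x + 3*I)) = x - 2*I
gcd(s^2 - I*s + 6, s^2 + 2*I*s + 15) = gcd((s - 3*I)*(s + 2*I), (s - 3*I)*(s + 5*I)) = s - 3*I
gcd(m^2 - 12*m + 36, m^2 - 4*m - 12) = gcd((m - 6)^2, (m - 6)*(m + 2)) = m - 6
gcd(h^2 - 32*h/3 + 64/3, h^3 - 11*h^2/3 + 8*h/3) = h - 8/3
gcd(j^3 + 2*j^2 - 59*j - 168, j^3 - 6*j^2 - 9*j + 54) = j + 3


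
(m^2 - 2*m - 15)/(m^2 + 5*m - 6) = (m^2 - 2*m - 15)/(m^2 + 5*m - 6)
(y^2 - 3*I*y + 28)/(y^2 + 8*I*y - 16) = (y - 7*I)/(y + 4*I)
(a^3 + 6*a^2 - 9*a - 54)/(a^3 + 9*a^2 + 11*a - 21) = (a^2 + 3*a - 18)/(a^2 + 6*a - 7)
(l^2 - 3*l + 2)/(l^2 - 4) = (l - 1)/(l + 2)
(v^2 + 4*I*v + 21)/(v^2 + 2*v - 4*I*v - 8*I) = (v^2 + 4*I*v + 21)/(v^2 + v*(2 - 4*I) - 8*I)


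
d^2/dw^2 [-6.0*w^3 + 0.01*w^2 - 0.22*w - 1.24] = 0.02 - 36.0*w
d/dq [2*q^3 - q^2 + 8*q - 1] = 6*q^2 - 2*q + 8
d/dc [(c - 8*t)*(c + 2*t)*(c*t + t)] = t*(3*c^2 - 12*c*t + 2*c - 16*t^2 - 6*t)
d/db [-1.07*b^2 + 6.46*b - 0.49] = 6.46 - 2.14*b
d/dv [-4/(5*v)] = 4/(5*v^2)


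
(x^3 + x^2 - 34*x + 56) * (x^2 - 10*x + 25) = x^5 - 9*x^4 - 19*x^3 + 421*x^2 - 1410*x + 1400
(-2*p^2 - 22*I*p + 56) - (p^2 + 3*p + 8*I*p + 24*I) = -3*p^2 - 3*p - 30*I*p + 56 - 24*I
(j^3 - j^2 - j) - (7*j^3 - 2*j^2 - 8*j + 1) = -6*j^3 + j^2 + 7*j - 1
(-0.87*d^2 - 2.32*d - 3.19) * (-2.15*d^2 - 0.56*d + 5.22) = 1.8705*d^4 + 5.4752*d^3 + 3.6163*d^2 - 10.324*d - 16.6518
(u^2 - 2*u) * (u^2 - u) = u^4 - 3*u^3 + 2*u^2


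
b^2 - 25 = (b - 5)*(b + 5)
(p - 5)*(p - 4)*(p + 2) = p^3 - 7*p^2 + 2*p + 40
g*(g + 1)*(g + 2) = g^3 + 3*g^2 + 2*g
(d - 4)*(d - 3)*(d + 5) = d^3 - 2*d^2 - 23*d + 60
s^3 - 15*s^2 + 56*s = s*(s - 8)*(s - 7)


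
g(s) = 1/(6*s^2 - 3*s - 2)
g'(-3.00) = 0.01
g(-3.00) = 0.02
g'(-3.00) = 0.01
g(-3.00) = 0.02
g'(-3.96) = 0.00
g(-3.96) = 0.01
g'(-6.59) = 0.00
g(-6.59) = 0.00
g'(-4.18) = 0.00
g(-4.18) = 0.01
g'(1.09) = -2.92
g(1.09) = 0.54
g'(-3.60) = 0.01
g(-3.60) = 0.01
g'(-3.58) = 0.01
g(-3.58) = 0.01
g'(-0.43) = 51.15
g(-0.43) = 2.50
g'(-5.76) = 0.00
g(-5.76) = 0.00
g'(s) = (3 - 12*s)/(6*s^2 - 3*s - 2)^2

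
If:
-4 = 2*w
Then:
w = -2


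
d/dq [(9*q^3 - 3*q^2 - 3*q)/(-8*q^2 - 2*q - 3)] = 9*(-8*q^4 - 4*q^3 - 11*q^2 + 2*q + 1)/(64*q^4 + 32*q^3 + 52*q^2 + 12*q + 9)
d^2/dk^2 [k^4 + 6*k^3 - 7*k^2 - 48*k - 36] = 12*k^2 + 36*k - 14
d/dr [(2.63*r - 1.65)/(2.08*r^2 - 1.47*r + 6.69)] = (-5.4704*r^2 + 6.864*r + 15.1692)/(4.3264*r^4 - 6.1152*r^3 + 29.9913*r^2 - 19.6686*r + 44.7561)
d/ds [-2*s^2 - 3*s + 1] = -4*s - 3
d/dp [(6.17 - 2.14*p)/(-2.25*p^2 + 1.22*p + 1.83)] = (-4.815*p^2 + 27.765*p - 11.4436)/(5.0625*p^4 - 5.49*p^3 - 6.7466*p^2 + 4.4652*p + 3.3489)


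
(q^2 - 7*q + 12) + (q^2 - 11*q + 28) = 2*q^2 - 18*q + 40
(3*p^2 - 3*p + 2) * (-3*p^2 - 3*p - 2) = -9*p^4 - 3*p^2 - 4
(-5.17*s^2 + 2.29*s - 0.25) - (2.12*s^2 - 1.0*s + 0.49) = -7.29*s^2 + 3.29*s - 0.74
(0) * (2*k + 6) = 0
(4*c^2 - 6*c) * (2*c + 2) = 8*c^3 - 4*c^2 - 12*c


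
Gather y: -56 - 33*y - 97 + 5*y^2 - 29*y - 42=5*y^2 - 62*y - 195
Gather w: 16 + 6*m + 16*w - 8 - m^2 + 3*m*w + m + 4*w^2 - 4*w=-m^2 + 7*m + 4*w^2 + w*(3*m + 12) + 8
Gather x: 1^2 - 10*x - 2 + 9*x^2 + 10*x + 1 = 9*x^2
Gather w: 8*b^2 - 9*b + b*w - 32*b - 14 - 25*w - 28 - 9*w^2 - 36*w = 8*b^2 - 41*b - 9*w^2 + w*(b - 61) - 42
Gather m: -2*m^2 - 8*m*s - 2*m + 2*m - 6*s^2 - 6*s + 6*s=-2*m^2 - 8*m*s - 6*s^2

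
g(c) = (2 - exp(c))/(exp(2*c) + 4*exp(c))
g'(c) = (2 - exp(c))*(-2*exp(2*c) - 4*exp(c))/(exp(2*c) + 4*exp(c))^2 - exp(c)/(exp(2*c) + 4*exp(c))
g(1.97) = -0.06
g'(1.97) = 0.02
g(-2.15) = 3.93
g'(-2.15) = -4.28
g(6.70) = -0.00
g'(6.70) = 0.00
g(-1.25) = 1.40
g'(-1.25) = -1.72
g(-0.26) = 0.33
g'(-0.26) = -0.60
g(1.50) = -0.07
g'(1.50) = -0.02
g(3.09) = -0.03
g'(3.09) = 0.03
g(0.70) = -0.00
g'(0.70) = -0.16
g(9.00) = 0.00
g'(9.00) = 0.00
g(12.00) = 0.00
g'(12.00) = 0.00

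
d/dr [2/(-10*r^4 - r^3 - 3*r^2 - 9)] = 2*r*(40*r^2 + 3*r + 6)/(10*r^4 + r^3 + 3*r^2 + 9)^2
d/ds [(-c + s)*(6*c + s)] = 5*c + 2*s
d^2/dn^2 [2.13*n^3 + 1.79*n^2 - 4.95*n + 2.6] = 12.78*n + 3.58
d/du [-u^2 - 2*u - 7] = -2*u - 2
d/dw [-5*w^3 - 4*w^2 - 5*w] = -15*w^2 - 8*w - 5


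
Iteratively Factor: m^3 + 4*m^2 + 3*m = (m)*(m^2 + 4*m + 3) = m*(m + 1)*(m + 3)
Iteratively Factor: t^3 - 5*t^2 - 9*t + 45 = (t + 3)*(t^2 - 8*t + 15) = (t - 3)*(t + 3)*(t - 5)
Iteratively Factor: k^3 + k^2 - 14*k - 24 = (k - 4)*(k^2 + 5*k + 6) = (k - 4)*(k + 3)*(k + 2)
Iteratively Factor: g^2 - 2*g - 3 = (g - 3)*(g + 1)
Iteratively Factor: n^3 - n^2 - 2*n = (n)*(n^2 - n - 2) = n*(n + 1)*(n - 2)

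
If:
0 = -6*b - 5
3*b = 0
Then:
No Solution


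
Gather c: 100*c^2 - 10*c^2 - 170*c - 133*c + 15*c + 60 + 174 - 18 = 90*c^2 - 288*c + 216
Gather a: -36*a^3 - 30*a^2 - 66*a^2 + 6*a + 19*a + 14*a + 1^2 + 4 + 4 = -36*a^3 - 96*a^2 + 39*a + 9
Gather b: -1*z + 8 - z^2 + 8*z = -z^2 + 7*z + 8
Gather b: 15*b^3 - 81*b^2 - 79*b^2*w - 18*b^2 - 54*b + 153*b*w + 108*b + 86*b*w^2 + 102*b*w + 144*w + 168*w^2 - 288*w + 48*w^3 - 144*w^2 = 15*b^3 + b^2*(-79*w - 99) + b*(86*w^2 + 255*w + 54) + 48*w^3 + 24*w^2 - 144*w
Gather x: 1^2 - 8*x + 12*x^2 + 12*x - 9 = 12*x^2 + 4*x - 8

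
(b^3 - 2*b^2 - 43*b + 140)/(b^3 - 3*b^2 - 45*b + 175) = (b - 4)/(b - 5)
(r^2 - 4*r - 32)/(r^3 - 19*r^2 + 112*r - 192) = (r + 4)/(r^2 - 11*r + 24)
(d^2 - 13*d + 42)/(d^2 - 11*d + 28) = (d - 6)/(d - 4)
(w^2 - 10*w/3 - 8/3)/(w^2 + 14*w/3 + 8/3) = (w - 4)/(w + 4)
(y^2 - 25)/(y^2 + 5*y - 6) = (y^2 - 25)/(y^2 + 5*y - 6)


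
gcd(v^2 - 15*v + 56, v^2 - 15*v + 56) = v^2 - 15*v + 56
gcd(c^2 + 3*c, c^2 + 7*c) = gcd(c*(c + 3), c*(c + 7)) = c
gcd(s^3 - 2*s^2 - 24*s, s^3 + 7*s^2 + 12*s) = s^2 + 4*s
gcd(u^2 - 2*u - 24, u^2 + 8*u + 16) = u + 4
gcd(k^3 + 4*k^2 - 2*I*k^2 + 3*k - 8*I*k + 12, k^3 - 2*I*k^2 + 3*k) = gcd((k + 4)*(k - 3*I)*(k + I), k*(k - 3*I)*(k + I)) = k^2 - 2*I*k + 3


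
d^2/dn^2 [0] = 0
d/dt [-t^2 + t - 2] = 1 - 2*t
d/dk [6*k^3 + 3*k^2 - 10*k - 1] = 18*k^2 + 6*k - 10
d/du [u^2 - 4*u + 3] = 2*u - 4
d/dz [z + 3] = 1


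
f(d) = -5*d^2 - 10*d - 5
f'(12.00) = -130.00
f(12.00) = -845.00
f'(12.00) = -130.00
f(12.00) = -845.00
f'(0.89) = -18.90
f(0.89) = -17.86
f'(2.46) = -34.60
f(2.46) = -59.86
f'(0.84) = -18.40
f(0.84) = -16.93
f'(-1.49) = 4.90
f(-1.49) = -1.20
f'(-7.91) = 69.10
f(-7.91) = -238.74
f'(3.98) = -49.80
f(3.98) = -124.00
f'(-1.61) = 6.10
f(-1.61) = -1.86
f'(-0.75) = -2.50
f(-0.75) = -0.31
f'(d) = -10*d - 10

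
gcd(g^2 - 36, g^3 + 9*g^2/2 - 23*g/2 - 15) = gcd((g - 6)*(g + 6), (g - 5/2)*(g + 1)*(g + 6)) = g + 6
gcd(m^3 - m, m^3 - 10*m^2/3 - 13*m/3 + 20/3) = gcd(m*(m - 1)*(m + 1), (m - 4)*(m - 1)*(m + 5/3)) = m - 1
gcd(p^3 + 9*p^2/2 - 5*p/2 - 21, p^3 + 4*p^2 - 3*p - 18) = p^2 + p - 6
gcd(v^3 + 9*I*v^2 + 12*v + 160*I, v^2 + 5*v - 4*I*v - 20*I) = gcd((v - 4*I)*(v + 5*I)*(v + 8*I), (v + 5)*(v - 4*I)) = v - 4*I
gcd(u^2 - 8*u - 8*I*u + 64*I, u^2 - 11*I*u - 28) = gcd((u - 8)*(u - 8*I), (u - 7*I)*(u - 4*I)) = 1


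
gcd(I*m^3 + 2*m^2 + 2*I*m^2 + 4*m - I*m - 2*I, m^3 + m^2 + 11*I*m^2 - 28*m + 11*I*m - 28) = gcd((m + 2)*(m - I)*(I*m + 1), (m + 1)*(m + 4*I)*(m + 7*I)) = 1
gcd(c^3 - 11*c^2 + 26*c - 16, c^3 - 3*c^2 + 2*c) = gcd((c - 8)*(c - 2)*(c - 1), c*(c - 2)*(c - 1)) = c^2 - 3*c + 2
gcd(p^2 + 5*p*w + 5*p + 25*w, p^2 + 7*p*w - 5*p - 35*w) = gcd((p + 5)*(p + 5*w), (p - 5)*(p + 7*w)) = 1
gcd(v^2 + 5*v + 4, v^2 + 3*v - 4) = v + 4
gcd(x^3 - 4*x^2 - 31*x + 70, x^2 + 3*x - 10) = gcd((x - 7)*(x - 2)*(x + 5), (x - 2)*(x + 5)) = x^2 + 3*x - 10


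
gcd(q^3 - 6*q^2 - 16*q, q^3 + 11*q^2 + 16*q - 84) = 1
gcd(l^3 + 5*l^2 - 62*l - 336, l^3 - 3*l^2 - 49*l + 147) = l + 7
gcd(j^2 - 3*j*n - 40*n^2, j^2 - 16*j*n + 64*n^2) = j - 8*n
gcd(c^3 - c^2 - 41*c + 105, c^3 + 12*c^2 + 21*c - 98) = c + 7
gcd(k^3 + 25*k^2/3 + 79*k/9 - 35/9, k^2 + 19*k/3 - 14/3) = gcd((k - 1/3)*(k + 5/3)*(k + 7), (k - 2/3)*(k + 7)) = k + 7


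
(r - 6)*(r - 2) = r^2 - 8*r + 12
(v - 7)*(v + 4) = v^2 - 3*v - 28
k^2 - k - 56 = (k - 8)*(k + 7)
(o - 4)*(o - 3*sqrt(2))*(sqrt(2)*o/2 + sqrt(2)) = sqrt(2)*o^3/2 - 3*o^2 - sqrt(2)*o^2 - 4*sqrt(2)*o + 6*o + 24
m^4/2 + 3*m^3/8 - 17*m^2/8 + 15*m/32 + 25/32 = (m/2 + 1/4)*(m - 5/4)*(m - 1)*(m + 5/2)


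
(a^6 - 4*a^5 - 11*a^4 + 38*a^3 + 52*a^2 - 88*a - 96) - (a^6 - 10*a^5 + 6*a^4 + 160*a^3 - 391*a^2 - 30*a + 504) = 6*a^5 - 17*a^4 - 122*a^3 + 443*a^2 - 58*a - 600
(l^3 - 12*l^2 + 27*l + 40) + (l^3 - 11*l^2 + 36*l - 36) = 2*l^3 - 23*l^2 + 63*l + 4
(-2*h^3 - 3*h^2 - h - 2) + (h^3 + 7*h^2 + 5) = -h^3 + 4*h^2 - h + 3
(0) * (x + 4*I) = 0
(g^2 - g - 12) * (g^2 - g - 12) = g^4 - 2*g^3 - 23*g^2 + 24*g + 144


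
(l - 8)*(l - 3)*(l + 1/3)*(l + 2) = l^4 - 26*l^3/3 - l^2 + 146*l/3 + 16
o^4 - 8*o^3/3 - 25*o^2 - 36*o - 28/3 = (o - 7)*(o + 1/3)*(o + 2)^2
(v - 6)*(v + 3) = v^2 - 3*v - 18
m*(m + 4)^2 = m^3 + 8*m^2 + 16*m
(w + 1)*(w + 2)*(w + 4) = w^3 + 7*w^2 + 14*w + 8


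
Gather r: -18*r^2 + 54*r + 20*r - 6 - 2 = -18*r^2 + 74*r - 8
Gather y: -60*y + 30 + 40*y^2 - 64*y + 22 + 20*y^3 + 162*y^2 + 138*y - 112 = 20*y^3 + 202*y^2 + 14*y - 60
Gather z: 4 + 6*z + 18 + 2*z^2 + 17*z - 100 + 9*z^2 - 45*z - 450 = 11*z^2 - 22*z - 528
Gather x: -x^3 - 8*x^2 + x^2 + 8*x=-x^3 - 7*x^2 + 8*x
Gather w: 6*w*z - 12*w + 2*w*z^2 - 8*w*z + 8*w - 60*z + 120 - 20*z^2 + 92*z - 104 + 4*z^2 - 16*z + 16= w*(2*z^2 - 2*z - 4) - 16*z^2 + 16*z + 32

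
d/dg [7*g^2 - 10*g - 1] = 14*g - 10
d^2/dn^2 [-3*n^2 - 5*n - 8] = -6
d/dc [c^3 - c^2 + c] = 3*c^2 - 2*c + 1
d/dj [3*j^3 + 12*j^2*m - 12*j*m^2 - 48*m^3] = 9*j^2 + 24*j*m - 12*m^2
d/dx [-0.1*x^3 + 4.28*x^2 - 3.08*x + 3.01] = -0.3*x^2 + 8.56*x - 3.08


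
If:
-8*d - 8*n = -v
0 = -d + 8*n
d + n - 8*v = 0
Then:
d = 0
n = 0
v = 0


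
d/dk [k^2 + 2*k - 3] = 2*k + 2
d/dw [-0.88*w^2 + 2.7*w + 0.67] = 2.7 - 1.76*w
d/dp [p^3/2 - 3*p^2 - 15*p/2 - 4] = 3*p^2/2 - 6*p - 15/2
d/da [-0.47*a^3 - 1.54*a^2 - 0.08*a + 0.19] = -1.41*a^2 - 3.08*a - 0.08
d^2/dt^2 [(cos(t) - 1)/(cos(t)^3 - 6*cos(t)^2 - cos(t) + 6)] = (-4*sin(t)^4 + 51*sin(t)^2 + 45*cos(t)/4 + 15*cos(3*t)/4 + 15)/((cos(t) - 6)^3*(cos(t) + 1)^3)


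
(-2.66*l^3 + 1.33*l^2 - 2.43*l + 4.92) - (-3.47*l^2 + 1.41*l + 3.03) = -2.66*l^3 + 4.8*l^2 - 3.84*l + 1.89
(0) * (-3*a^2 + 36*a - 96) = 0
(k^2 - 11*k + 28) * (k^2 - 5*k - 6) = k^4 - 16*k^3 + 77*k^2 - 74*k - 168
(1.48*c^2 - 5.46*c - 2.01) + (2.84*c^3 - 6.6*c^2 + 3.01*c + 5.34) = 2.84*c^3 - 5.12*c^2 - 2.45*c + 3.33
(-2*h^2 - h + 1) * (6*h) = -12*h^3 - 6*h^2 + 6*h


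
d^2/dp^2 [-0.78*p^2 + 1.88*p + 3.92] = -1.56000000000000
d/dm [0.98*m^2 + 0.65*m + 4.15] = 1.96*m + 0.65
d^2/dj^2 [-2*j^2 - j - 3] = -4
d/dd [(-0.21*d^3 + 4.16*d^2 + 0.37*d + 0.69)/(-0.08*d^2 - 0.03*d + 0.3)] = (0.0168*d^4 + 0.0126000000000001*d^3 - 0.2842*d^2 + 2.6064*d + 0.1317)/(0.0064*d^4 + 0.0048*d^3 - 0.0471*d^2 - 0.018*d + 0.09)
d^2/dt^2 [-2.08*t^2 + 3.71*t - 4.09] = -4.16000000000000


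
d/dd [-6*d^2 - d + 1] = -12*d - 1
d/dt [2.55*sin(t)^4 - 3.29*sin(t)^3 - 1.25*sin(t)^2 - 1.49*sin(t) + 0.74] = (10.2*sin(t)^3 - 9.87*sin(t)^2 - 2.5*sin(t) - 1.49)*cos(t)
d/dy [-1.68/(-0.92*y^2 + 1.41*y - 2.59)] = (2.3688 - 3.0912*y)/(0.92*y^2 - 1.41*y + 2.59)^2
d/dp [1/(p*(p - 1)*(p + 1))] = (1 - 3*p^2)/(p^6 - 2*p^4 + p^2)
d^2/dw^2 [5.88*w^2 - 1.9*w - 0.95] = 11.7600000000000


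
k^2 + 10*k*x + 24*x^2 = (k + 4*x)*(k + 6*x)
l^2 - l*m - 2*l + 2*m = (l - 2)*(l - m)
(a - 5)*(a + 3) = a^2 - 2*a - 15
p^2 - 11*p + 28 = (p - 7)*(p - 4)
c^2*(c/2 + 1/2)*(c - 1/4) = c^4/2 + 3*c^3/8 - c^2/8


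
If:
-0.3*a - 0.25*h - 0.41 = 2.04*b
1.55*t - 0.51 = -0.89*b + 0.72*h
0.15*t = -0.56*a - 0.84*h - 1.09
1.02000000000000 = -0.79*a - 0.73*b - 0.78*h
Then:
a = -0.02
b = -0.05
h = -1.24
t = -0.22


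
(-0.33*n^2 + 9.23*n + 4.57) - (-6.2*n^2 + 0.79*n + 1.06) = 5.87*n^2 + 8.44*n + 3.51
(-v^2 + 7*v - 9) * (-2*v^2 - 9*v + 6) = 2*v^4 - 5*v^3 - 51*v^2 + 123*v - 54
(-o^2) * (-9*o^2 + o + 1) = 9*o^4 - o^3 - o^2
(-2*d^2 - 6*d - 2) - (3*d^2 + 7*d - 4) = -5*d^2 - 13*d + 2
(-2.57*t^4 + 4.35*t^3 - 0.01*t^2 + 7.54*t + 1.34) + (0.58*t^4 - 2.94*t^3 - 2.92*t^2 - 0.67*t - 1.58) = -1.99*t^4 + 1.41*t^3 - 2.93*t^2 + 6.87*t - 0.24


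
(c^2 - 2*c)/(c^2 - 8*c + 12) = c/(c - 6)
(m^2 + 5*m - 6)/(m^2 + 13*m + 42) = (m - 1)/(m + 7)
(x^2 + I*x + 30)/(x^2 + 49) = (x^2 + I*x + 30)/(x^2 + 49)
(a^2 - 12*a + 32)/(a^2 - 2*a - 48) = (a - 4)/(a + 6)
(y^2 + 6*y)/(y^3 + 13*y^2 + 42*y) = 1/(y + 7)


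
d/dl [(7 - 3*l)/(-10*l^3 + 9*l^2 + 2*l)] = (-60*l^3 + 237*l^2 - 126*l - 14)/(l^2*(100*l^4 - 180*l^3 + 41*l^2 + 36*l + 4))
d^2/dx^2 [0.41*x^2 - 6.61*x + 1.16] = 0.820000000000000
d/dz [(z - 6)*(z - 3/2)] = 2*z - 15/2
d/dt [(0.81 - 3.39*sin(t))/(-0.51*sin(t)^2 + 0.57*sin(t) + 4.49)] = (-1.7289*sin(t)^2 + 0.8262*sin(t) - 15.6828)*cos(t)/(0.2601*sin(t)^4 - 0.5814*sin(t)^3 - 4.2549*sin(t)^2 + 5.1186*sin(t) + 20.1601)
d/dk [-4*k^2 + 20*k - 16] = 20 - 8*k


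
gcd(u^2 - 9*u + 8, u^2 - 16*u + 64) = u - 8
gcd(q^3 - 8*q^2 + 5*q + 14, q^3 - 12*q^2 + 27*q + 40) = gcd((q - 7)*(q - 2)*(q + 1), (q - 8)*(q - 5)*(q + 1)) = q + 1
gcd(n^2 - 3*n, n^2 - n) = n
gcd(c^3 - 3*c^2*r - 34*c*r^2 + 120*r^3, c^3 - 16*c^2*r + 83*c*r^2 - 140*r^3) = c^2 - 9*c*r + 20*r^2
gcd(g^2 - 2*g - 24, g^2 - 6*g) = g - 6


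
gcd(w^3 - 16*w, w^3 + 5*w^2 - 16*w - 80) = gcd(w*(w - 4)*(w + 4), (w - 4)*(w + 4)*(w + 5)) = w^2 - 16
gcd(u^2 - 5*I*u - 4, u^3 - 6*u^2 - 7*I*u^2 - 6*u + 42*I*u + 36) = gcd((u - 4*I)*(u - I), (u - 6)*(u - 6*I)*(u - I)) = u - I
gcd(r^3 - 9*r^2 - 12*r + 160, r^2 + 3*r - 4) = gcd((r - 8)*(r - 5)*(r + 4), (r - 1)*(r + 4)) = r + 4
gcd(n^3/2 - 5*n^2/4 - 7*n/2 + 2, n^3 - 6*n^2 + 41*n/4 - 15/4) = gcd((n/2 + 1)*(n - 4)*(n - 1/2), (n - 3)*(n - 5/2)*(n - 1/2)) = n - 1/2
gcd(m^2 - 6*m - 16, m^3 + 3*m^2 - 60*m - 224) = m - 8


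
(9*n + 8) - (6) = 9*n + 2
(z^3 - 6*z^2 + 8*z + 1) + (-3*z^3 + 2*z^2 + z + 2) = -2*z^3 - 4*z^2 + 9*z + 3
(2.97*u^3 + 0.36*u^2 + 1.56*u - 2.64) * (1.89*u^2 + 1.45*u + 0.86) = 5.6133*u^5 + 4.9869*u^4 + 6.0246*u^3 - 2.418*u^2 - 2.4864*u - 2.2704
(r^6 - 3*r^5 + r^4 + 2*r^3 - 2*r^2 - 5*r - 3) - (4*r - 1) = r^6 - 3*r^5 + r^4 + 2*r^3 - 2*r^2 - 9*r - 2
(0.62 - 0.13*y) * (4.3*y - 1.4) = -0.559*y^2 + 2.848*y - 0.868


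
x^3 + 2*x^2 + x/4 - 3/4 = (x - 1/2)*(x + 1)*(x + 3/2)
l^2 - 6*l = l*(l - 6)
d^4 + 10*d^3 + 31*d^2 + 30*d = d*(d + 2)*(d + 3)*(d + 5)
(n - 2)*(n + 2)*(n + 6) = n^3 + 6*n^2 - 4*n - 24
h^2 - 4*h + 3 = (h - 3)*(h - 1)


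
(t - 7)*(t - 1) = t^2 - 8*t + 7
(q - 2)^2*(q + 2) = q^3 - 2*q^2 - 4*q + 8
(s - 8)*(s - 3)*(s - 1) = s^3 - 12*s^2 + 35*s - 24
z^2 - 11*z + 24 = (z - 8)*(z - 3)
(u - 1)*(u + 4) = u^2 + 3*u - 4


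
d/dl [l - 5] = 1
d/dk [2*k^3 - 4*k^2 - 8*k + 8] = 6*k^2 - 8*k - 8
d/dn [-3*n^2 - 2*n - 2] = -6*n - 2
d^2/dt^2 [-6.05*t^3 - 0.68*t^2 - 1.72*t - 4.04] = -36.3*t - 1.36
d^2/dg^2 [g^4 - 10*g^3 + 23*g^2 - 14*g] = 12*g^2 - 60*g + 46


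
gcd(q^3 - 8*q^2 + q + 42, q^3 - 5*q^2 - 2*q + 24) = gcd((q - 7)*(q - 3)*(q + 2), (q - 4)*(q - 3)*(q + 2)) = q^2 - q - 6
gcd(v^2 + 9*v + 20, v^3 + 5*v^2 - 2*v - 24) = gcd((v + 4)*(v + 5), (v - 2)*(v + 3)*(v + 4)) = v + 4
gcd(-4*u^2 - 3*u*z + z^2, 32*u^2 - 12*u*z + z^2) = -4*u + z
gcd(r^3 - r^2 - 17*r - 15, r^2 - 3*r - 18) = r + 3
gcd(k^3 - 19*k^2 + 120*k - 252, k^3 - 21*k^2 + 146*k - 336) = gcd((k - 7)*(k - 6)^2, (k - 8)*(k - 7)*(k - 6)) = k^2 - 13*k + 42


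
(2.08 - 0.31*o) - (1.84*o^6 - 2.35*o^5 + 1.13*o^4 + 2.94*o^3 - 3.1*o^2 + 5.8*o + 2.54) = -1.84*o^6 + 2.35*o^5 - 1.13*o^4 - 2.94*o^3 + 3.1*o^2 - 6.11*o - 0.46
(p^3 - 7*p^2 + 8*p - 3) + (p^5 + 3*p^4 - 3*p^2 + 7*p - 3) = p^5 + 3*p^4 + p^3 - 10*p^2 + 15*p - 6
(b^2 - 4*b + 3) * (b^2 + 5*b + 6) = b^4 + b^3 - 11*b^2 - 9*b + 18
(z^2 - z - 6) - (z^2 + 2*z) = -3*z - 6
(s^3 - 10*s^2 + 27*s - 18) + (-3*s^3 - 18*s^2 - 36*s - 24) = -2*s^3 - 28*s^2 - 9*s - 42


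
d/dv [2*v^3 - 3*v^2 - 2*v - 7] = 6*v^2 - 6*v - 2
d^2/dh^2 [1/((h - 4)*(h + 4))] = 2*(3*h^2 + 16)/(h^6 - 48*h^4 + 768*h^2 - 4096)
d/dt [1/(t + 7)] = -1/(t + 7)^2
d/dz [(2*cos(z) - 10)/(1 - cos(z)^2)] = 2*(sin(z)^2 + 10*cos(z) - 2)/sin(z)^3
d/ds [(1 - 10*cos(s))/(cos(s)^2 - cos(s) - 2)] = (10*sin(s)^2 + 2*cos(s) - 31)*sin(s)/(sin(s)^2 + cos(s) + 1)^2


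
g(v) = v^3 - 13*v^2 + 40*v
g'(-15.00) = 1105.00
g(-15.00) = -6900.00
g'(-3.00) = 145.00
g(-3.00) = -264.00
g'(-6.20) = 316.52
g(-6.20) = -986.05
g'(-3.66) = 175.35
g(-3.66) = -369.57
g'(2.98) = -10.84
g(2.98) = 30.22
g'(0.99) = 17.20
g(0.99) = 27.83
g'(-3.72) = 178.24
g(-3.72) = -380.18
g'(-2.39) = 119.28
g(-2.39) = -183.51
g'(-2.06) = 106.29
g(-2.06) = -146.31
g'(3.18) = -12.34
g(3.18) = 27.90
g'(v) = 3*v^2 - 26*v + 40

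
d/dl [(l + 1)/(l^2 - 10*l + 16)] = (l^2 - 10*l - 2*(l - 5)*(l + 1) + 16)/(l^2 - 10*l + 16)^2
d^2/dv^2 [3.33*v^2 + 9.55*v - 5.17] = 6.66000000000000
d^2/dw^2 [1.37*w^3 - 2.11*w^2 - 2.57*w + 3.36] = 8.22*w - 4.22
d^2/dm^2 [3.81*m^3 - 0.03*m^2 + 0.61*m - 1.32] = 22.86*m - 0.06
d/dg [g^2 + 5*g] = 2*g + 5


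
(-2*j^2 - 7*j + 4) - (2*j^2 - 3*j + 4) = -4*j^2 - 4*j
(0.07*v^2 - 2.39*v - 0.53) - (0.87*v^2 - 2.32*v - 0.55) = -0.8*v^2 - 0.0700000000000003*v + 0.02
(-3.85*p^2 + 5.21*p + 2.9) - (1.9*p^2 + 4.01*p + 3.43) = -5.75*p^2 + 1.2*p - 0.53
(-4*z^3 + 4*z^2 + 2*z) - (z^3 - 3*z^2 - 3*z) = -5*z^3 + 7*z^2 + 5*z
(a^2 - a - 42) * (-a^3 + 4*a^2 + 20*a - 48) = -a^5 + 5*a^4 + 58*a^3 - 236*a^2 - 792*a + 2016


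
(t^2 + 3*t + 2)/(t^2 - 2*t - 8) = (t + 1)/(t - 4)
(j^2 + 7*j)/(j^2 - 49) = j/(j - 7)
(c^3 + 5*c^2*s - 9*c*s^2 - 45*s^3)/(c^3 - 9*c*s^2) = (c + 5*s)/c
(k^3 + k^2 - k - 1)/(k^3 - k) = (k + 1)/k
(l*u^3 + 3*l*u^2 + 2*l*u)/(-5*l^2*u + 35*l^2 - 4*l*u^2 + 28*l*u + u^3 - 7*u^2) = l*u*(u^2 + 3*u + 2)/(-5*l^2*u + 35*l^2 - 4*l*u^2 + 28*l*u + u^3 - 7*u^2)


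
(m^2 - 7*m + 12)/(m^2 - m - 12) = (m - 3)/(m + 3)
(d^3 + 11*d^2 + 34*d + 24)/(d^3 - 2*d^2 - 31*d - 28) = (d + 6)/(d - 7)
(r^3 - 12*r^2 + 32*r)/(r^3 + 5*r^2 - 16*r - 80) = r*(r - 8)/(r^2 + 9*r + 20)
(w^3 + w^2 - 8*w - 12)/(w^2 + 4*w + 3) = (w^3 + w^2 - 8*w - 12)/(w^2 + 4*w + 3)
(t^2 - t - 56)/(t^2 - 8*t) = (t + 7)/t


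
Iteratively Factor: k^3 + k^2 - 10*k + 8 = (k + 4)*(k^2 - 3*k + 2) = (k - 2)*(k + 4)*(k - 1)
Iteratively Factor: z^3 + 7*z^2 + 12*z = (z + 3)*(z^2 + 4*z) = z*(z + 3)*(z + 4)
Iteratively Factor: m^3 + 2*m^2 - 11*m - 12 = (m - 3)*(m^2 + 5*m + 4) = (m - 3)*(m + 4)*(m + 1)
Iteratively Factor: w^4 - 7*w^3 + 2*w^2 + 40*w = (w - 4)*(w^3 - 3*w^2 - 10*w) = (w - 5)*(w - 4)*(w^2 + 2*w) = w*(w - 5)*(w - 4)*(w + 2)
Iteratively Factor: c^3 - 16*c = (c + 4)*(c^2 - 4*c) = c*(c + 4)*(c - 4)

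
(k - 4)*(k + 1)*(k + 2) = k^3 - k^2 - 10*k - 8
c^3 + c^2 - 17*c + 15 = (c - 3)*(c - 1)*(c + 5)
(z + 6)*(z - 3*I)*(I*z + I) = I*z^3 + 3*z^2 + 7*I*z^2 + 21*z + 6*I*z + 18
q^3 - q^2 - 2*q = q*(q - 2)*(q + 1)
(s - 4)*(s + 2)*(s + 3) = s^3 + s^2 - 14*s - 24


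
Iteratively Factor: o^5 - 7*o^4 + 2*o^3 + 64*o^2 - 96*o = (o + 3)*(o^4 - 10*o^3 + 32*o^2 - 32*o) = (o - 4)*(o + 3)*(o^3 - 6*o^2 + 8*o) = (o - 4)^2*(o + 3)*(o^2 - 2*o) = (o - 4)^2*(o - 2)*(o + 3)*(o)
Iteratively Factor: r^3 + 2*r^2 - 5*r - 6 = (r - 2)*(r^2 + 4*r + 3) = (r - 2)*(r + 3)*(r + 1)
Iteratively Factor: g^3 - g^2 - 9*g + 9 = (g + 3)*(g^2 - 4*g + 3) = (g - 3)*(g + 3)*(g - 1)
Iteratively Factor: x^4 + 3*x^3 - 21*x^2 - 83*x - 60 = (x + 4)*(x^3 - x^2 - 17*x - 15) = (x + 1)*(x + 4)*(x^2 - 2*x - 15) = (x - 5)*(x + 1)*(x + 4)*(x + 3)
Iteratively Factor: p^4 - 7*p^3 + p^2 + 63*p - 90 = (p - 2)*(p^3 - 5*p^2 - 9*p + 45) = (p - 3)*(p - 2)*(p^2 - 2*p - 15) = (p - 5)*(p - 3)*(p - 2)*(p + 3)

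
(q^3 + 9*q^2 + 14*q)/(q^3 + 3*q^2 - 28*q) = (q + 2)/(q - 4)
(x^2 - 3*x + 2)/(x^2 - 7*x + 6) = (x - 2)/(x - 6)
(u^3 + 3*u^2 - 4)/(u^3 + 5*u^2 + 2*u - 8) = (u + 2)/(u + 4)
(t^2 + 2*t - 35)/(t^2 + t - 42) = (t - 5)/(t - 6)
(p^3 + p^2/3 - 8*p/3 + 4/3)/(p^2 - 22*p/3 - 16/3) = (-3*p^3 - p^2 + 8*p - 4)/(-3*p^2 + 22*p + 16)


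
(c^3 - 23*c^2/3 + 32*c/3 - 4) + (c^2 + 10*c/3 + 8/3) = c^3 - 20*c^2/3 + 14*c - 4/3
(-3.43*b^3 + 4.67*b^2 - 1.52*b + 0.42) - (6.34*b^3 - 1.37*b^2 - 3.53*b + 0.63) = -9.77*b^3 + 6.04*b^2 + 2.01*b - 0.21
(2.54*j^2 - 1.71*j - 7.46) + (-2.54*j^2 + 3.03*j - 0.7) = 1.32*j - 8.16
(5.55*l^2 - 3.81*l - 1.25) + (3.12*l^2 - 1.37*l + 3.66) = 8.67*l^2 - 5.18*l + 2.41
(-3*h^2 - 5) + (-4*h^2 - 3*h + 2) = -7*h^2 - 3*h - 3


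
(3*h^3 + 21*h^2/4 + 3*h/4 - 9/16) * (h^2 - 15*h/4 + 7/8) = 3*h^5 - 6*h^4 - 261*h^3/16 + 39*h^2/32 + 177*h/64 - 63/128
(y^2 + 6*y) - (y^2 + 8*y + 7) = -2*y - 7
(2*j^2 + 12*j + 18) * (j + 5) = 2*j^3 + 22*j^2 + 78*j + 90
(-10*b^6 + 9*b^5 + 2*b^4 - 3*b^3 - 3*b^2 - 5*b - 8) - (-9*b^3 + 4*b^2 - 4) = -10*b^6 + 9*b^5 + 2*b^4 + 6*b^3 - 7*b^2 - 5*b - 4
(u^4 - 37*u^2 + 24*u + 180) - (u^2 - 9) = u^4 - 38*u^2 + 24*u + 189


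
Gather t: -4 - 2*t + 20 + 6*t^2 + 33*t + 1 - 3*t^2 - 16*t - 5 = 3*t^2 + 15*t + 12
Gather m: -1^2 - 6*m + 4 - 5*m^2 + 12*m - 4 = -5*m^2 + 6*m - 1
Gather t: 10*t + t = 11*t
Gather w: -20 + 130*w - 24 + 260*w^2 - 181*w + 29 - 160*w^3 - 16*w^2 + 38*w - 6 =-160*w^3 + 244*w^2 - 13*w - 21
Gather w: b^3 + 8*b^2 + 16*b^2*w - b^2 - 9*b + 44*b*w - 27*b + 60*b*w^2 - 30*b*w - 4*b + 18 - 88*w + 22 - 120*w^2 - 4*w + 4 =b^3 + 7*b^2 - 40*b + w^2*(60*b - 120) + w*(16*b^2 + 14*b - 92) + 44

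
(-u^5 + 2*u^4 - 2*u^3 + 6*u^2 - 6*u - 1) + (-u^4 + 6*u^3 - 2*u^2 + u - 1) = -u^5 + u^4 + 4*u^3 + 4*u^2 - 5*u - 2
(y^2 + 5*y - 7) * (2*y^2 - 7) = 2*y^4 + 10*y^3 - 21*y^2 - 35*y + 49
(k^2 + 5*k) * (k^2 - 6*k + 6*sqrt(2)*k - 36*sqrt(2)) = k^4 - k^3 + 6*sqrt(2)*k^3 - 30*k^2 - 6*sqrt(2)*k^2 - 180*sqrt(2)*k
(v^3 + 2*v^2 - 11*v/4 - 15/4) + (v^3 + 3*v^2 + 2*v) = 2*v^3 + 5*v^2 - 3*v/4 - 15/4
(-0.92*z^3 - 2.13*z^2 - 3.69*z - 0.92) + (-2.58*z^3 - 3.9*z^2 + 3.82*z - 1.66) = -3.5*z^3 - 6.03*z^2 + 0.13*z - 2.58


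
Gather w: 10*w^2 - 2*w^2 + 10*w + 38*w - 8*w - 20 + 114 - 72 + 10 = 8*w^2 + 40*w + 32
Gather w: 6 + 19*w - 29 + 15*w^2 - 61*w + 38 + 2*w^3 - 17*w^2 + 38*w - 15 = 2*w^3 - 2*w^2 - 4*w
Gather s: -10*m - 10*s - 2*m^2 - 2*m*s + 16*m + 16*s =-2*m^2 + 6*m + s*(6 - 2*m)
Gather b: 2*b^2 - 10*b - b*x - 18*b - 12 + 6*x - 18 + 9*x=2*b^2 + b*(-x - 28) + 15*x - 30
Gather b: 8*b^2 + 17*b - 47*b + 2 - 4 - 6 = 8*b^2 - 30*b - 8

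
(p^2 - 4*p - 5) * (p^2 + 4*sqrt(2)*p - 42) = p^4 - 4*p^3 + 4*sqrt(2)*p^3 - 47*p^2 - 16*sqrt(2)*p^2 - 20*sqrt(2)*p + 168*p + 210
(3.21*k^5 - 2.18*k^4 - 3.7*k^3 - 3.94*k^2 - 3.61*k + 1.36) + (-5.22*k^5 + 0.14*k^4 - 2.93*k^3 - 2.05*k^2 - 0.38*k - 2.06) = -2.01*k^5 - 2.04*k^4 - 6.63*k^3 - 5.99*k^2 - 3.99*k - 0.7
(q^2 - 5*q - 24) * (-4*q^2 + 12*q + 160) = -4*q^4 + 32*q^3 + 196*q^2 - 1088*q - 3840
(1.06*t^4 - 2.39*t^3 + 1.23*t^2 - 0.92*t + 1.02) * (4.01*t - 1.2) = 4.2506*t^5 - 10.8559*t^4 + 7.8003*t^3 - 5.1652*t^2 + 5.1942*t - 1.224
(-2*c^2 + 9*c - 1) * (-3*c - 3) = 6*c^3 - 21*c^2 - 24*c + 3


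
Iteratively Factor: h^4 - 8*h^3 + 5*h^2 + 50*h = (h + 2)*(h^3 - 10*h^2 + 25*h) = (h - 5)*(h + 2)*(h^2 - 5*h) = h*(h - 5)*(h + 2)*(h - 5)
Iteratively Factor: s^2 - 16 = (s + 4)*(s - 4)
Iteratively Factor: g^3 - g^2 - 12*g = (g + 3)*(g^2 - 4*g) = (g - 4)*(g + 3)*(g)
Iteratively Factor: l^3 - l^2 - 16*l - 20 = (l + 2)*(l^2 - 3*l - 10) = (l + 2)^2*(l - 5)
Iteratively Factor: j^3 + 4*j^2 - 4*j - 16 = (j + 2)*(j^2 + 2*j - 8) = (j - 2)*(j + 2)*(j + 4)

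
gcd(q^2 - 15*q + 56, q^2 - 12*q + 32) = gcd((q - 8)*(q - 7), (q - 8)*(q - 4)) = q - 8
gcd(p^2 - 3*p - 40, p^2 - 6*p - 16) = p - 8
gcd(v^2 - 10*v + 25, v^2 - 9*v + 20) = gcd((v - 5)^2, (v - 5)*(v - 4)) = v - 5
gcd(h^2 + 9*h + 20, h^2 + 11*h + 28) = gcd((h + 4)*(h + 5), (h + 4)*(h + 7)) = h + 4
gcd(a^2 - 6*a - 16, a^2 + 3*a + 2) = a + 2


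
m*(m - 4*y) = m^2 - 4*m*y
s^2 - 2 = (s - sqrt(2))*(s + sqrt(2))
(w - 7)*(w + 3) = w^2 - 4*w - 21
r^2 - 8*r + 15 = (r - 5)*(r - 3)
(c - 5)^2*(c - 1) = c^3 - 11*c^2 + 35*c - 25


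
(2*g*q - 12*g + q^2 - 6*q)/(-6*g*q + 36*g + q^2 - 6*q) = (2*g + q)/(-6*g + q)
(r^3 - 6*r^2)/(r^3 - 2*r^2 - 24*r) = r/(r + 4)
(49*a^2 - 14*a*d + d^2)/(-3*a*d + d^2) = (-49*a^2 + 14*a*d - d^2)/(d*(3*a - d))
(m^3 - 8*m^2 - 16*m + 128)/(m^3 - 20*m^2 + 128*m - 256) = (m + 4)/(m - 8)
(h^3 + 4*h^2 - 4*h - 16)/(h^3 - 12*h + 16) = (h + 2)/(h - 2)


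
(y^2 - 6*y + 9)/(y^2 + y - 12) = (y - 3)/(y + 4)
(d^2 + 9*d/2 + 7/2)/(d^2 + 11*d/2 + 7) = (d + 1)/(d + 2)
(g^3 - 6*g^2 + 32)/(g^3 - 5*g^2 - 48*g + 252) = (g^3 - 6*g^2 + 32)/(g^3 - 5*g^2 - 48*g + 252)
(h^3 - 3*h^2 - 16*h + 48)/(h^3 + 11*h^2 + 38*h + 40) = (h^2 - 7*h + 12)/(h^2 + 7*h + 10)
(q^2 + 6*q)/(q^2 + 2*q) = (q + 6)/(q + 2)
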